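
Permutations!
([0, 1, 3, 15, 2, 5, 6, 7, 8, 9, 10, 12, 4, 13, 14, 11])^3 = [0, 1, 11, 12, 15, 5, 6, 7, 8, 9, 10, 2, 3, 13, 14, 4]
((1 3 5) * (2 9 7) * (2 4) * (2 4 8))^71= (1 5 3)(2 8 7 9)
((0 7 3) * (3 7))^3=(7)(0 3)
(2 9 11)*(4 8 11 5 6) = (2 9 5 6 4 8 11) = [0, 1, 9, 3, 8, 6, 4, 7, 11, 5, 10, 2]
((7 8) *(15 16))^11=(7 8)(15 16)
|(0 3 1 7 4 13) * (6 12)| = 6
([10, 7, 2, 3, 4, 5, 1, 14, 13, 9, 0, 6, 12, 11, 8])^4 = (1 13 7 11 14 6 8)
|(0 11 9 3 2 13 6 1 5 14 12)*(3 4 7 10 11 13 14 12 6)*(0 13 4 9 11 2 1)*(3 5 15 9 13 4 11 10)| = 18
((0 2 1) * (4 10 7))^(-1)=((0 2 1)(4 10 7))^(-1)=(0 1 2)(4 7 10)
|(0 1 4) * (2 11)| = 6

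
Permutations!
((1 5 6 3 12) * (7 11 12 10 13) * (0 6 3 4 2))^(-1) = (0 2 4 6)(1 12 11 7 13 10 3 5)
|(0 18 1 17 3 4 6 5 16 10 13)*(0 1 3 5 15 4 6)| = 6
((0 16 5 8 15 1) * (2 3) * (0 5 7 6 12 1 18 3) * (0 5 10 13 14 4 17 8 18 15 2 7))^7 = (0 16)(1 2)(3 14)(4 7)(5 10)(6 17)(8 12)(13 18)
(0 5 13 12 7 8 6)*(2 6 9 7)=(0 5 13 12 2 6)(7 8 9)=[5, 1, 6, 3, 4, 13, 0, 8, 9, 7, 10, 11, 2, 12]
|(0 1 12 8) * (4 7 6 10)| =|(0 1 12 8)(4 7 6 10)| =4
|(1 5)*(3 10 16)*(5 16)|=|(1 16 3 10 5)|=5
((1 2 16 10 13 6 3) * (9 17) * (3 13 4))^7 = ((1 2 16 10 4 3)(6 13)(9 17))^7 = (1 2 16 10 4 3)(6 13)(9 17)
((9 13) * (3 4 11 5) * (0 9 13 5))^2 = (13)(0 5 4)(3 11 9)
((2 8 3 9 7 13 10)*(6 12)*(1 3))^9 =((1 3 9 7 13 10 2 8)(6 12))^9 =(1 3 9 7 13 10 2 8)(6 12)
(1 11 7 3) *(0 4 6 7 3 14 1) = (0 4 6 7 14 1 11 3) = [4, 11, 2, 0, 6, 5, 7, 14, 8, 9, 10, 3, 12, 13, 1]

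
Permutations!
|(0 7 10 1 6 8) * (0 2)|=7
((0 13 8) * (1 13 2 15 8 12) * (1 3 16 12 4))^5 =(0 2 15 8)(1 4 13)(3 12 16)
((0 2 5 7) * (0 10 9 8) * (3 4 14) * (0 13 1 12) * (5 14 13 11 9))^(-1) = (0 12 1 13 4 3 14 2)(5 10 7)(8 9 11)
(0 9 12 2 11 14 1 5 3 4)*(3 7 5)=(0 9 12 2 11 14 1 3 4)(5 7)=[9, 3, 11, 4, 0, 7, 6, 5, 8, 12, 10, 14, 2, 13, 1]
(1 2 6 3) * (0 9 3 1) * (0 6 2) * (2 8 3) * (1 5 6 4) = (0 9 2 8 3 4 1)(5 6) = [9, 0, 8, 4, 1, 6, 5, 7, 3, 2]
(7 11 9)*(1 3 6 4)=[0, 3, 2, 6, 1, 5, 4, 11, 8, 7, 10, 9]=(1 3 6 4)(7 11 9)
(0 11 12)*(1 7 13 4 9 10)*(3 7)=(0 11 12)(1 3 7 13 4 9 10)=[11, 3, 2, 7, 9, 5, 6, 13, 8, 10, 1, 12, 0, 4]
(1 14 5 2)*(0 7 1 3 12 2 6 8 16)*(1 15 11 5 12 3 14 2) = (0 7 15 11 5 6 8 16)(1 2 14 12) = [7, 2, 14, 3, 4, 6, 8, 15, 16, 9, 10, 5, 1, 13, 12, 11, 0]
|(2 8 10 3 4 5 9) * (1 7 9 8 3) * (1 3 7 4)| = 6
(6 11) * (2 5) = (2 5)(6 11) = [0, 1, 5, 3, 4, 2, 11, 7, 8, 9, 10, 6]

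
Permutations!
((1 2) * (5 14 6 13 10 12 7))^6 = ((1 2)(5 14 6 13 10 12 7))^6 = (5 7 12 10 13 6 14)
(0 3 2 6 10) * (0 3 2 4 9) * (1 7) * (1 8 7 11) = (0 2 6 10 3 4 9)(1 11)(7 8) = [2, 11, 6, 4, 9, 5, 10, 8, 7, 0, 3, 1]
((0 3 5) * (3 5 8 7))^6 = (8)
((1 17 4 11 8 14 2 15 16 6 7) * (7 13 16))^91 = ((1 17 4 11 8 14 2 15 7)(6 13 16))^91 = (1 17 4 11 8 14 2 15 7)(6 13 16)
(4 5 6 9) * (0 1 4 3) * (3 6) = [1, 4, 2, 0, 5, 3, 9, 7, 8, 6] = (0 1 4 5 3)(6 9)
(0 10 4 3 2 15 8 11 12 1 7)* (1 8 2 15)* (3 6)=(0 10 4 6 3 15 2 1 7)(8 11 12)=[10, 7, 1, 15, 6, 5, 3, 0, 11, 9, 4, 12, 8, 13, 14, 2]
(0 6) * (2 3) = (0 6)(2 3) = [6, 1, 3, 2, 4, 5, 0]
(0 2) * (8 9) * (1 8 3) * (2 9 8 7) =[9, 7, 0, 1, 4, 5, 6, 2, 8, 3] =(0 9 3 1 7 2)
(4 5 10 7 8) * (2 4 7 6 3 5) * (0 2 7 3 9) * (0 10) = (0 2 4 7 8 3 5)(6 9 10) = [2, 1, 4, 5, 7, 0, 9, 8, 3, 10, 6]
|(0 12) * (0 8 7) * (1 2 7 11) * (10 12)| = 8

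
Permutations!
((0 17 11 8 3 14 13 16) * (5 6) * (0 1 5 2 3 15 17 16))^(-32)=((0 16 1 5 6 2 3 14 13)(8 15 17 11))^(-32)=(17)(0 6 13 5 14 1 3 16 2)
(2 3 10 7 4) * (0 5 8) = (0 5 8)(2 3 10 7 4) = [5, 1, 3, 10, 2, 8, 6, 4, 0, 9, 7]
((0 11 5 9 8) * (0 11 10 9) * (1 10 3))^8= ((0 3 1 10 9 8 11 5))^8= (11)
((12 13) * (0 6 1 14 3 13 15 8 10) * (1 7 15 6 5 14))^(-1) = (0 10 8 15 7 6 12 13 3 14 5) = ((0 5 14 3 13 12 6 7 15 8 10))^(-1)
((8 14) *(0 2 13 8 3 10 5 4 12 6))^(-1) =(0 6 12 4 5 10 3 14 8 13 2)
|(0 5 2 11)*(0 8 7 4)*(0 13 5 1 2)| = |(0 1 2 11 8 7 4 13 5)| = 9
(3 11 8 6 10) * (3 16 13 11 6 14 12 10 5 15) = (3 6 5 15)(8 14 12 10 16 13 11) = [0, 1, 2, 6, 4, 15, 5, 7, 14, 9, 16, 8, 10, 11, 12, 3, 13]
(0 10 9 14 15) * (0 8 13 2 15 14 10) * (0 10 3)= (0 10 9 3)(2 15 8 13)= [10, 1, 15, 0, 4, 5, 6, 7, 13, 3, 9, 11, 12, 2, 14, 8]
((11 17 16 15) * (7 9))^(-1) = (7 9)(11 15 16 17)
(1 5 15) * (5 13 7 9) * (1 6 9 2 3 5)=(1 13 7 2 3 5 15 6 9)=[0, 13, 3, 5, 4, 15, 9, 2, 8, 1, 10, 11, 12, 7, 14, 6]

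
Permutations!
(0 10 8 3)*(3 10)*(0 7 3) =(3 7)(8 10) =[0, 1, 2, 7, 4, 5, 6, 3, 10, 9, 8]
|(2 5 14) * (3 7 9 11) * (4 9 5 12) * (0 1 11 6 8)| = |(0 1 11 3 7 5 14 2 12 4 9 6 8)| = 13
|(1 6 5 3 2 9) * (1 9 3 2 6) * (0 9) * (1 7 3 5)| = |(0 9)(1 7 3 6)(2 5)| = 4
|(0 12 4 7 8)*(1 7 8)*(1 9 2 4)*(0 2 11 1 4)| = |(0 12 4 8 2)(1 7 9 11)| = 20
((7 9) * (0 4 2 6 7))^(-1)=((0 4 2 6 7 9))^(-1)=(0 9 7 6 2 4)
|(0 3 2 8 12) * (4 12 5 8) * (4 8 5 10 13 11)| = 9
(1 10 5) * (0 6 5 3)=[6, 10, 2, 0, 4, 1, 5, 7, 8, 9, 3]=(0 6 5 1 10 3)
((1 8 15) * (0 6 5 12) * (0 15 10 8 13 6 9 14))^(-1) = ((0 9 14)(1 13 6 5 12 15)(8 10))^(-1) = (0 14 9)(1 15 12 5 6 13)(8 10)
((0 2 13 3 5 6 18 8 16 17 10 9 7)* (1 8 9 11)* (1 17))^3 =(0 3 18)(2 5 9)(6 7 13)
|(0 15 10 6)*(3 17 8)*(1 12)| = 12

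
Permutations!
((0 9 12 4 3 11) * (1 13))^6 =(13)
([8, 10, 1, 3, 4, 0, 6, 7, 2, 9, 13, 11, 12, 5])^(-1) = [5, 2, 8, 3, 4, 13, 6, 7, 0, 9, 1, 11, 12, 10]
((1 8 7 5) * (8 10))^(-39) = (1 10 8 7 5)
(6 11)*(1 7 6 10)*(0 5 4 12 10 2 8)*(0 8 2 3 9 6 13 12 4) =(0 5)(1 7 13 12 10)(3 9 6 11) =[5, 7, 2, 9, 4, 0, 11, 13, 8, 6, 1, 3, 10, 12]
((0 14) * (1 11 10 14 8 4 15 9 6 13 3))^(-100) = (0 1 9)(3 15 14)(4 10 13)(6 8 11)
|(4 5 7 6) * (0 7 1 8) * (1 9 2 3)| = |(0 7 6 4 5 9 2 3 1 8)| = 10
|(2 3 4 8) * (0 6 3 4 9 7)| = |(0 6 3 9 7)(2 4 8)| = 15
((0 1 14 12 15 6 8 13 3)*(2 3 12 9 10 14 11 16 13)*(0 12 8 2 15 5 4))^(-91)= (16)(9 14 10)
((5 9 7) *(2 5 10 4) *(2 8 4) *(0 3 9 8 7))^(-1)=((0 3 9)(2 5 8 4 7 10))^(-1)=(0 9 3)(2 10 7 4 8 5)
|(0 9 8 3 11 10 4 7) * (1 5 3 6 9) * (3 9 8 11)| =|(0 1 5 9 11 10 4 7)(6 8)| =8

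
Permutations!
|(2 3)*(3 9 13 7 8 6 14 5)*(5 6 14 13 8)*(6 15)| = |(2 9 8 14 15 6 13 7 5 3)| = 10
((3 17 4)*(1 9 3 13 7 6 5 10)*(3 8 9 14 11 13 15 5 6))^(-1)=(1 10 5 15 4 17 3 7 13 11 14)(8 9)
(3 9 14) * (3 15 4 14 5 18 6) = [0, 1, 2, 9, 14, 18, 3, 7, 8, 5, 10, 11, 12, 13, 15, 4, 16, 17, 6] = (3 9 5 18 6)(4 14 15)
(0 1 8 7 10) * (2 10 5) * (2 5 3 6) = [1, 8, 10, 6, 4, 5, 2, 3, 7, 9, 0] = (0 1 8 7 3 6 2 10)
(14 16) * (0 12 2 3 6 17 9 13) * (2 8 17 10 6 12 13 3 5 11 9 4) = (0 13)(2 5 11 9 3 12 8 17 4)(6 10)(14 16) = [13, 1, 5, 12, 2, 11, 10, 7, 17, 3, 6, 9, 8, 0, 16, 15, 14, 4]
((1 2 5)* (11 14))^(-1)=(1 5 2)(11 14)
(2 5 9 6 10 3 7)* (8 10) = (2 5 9 6 8 10 3 7) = [0, 1, 5, 7, 4, 9, 8, 2, 10, 6, 3]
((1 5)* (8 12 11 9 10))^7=((1 5)(8 12 11 9 10))^7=(1 5)(8 11 10 12 9)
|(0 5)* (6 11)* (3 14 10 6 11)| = 4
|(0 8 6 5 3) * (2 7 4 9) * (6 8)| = 4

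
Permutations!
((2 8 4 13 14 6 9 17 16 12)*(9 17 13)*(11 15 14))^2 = ((2 8 4 9 13 11 15 14 6 17 16 12))^2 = (2 4 13 15 6 16)(8 9 11 14 17 12)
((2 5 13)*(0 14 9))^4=((0 14 9)(2 5 13))^4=(0 14 9)(2 5 13)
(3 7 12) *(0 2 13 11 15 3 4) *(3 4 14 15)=(0 2 13 11 3 7 12 14 15 4)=[2, 1, 13, 7, 0, 5, 6, 12, 8, 9, 10, 3, 14, 11, 15, 4]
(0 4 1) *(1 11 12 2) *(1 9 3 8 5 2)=(0 4 11 12 1)(2 9 3 8 5)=[4, 0, 9, 8, 11, 2, 6, 7, 5, 3, 10, 12, 1]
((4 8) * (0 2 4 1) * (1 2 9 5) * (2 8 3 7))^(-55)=(0 9 5 1)(2 4 3 7)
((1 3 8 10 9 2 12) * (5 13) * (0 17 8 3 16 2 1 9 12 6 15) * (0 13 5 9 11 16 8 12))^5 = ((0 17 12 11 16 2 6 15 13 9 1 8 10))^5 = (0 2 1 12 15 10 16 9 17 6 8 11 13)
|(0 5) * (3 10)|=|(0 5)(3 10)|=2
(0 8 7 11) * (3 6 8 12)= [12, 1, 2, 6, 4, 5, 8, 11, 7, 9, 10, 0, 3]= (0 12 3 6 8 7 11)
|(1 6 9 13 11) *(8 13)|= 6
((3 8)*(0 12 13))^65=(0 13 12)(3 8)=((0 12 13)(3 8))^65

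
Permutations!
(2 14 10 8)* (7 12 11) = (2 14 10 8)(7 12 11) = [0, 1, 14, 3, 4, 5, 6, 12, 2, 9, 8, 7, 11, 13, 10]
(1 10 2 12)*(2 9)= (1 10 9 2 12)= [0, 10, 12, 3, 4, 5, 6, 7, 8, 2, 9, 11, 1]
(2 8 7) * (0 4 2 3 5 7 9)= (0 4 2 8 9)(3 5 7)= [4, 1, 8, 5, 2, 7, 6, 3, 9, 0]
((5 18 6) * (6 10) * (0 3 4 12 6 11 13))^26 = (0 18 4 11 6)(3 10 12 13 5)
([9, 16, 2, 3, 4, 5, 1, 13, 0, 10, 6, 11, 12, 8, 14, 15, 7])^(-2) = (0 13 16 6 9 8 7 1 10)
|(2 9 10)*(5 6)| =6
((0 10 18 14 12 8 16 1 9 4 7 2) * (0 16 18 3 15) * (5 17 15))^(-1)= ((0 10 3 5 17 15)(1 9 4 7 2 16)(8 18 14 12))^(-1)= (0 15 17 5 3 10)(1 16 2 7 4 9)(8 12 14 18)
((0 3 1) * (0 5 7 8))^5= (0 8 7 5 1 3)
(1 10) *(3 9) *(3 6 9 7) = (1 10)(3 7)(6 9) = [0, 10, 2, 7, 4, 5, 9, 3, 8, 6, 1]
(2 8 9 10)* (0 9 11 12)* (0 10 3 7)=[9, 1, 8, 7, 4, 5, 6, 0, 11, 3, 2, 12, 10]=(0 9 3 7)(2 8 11 12 10)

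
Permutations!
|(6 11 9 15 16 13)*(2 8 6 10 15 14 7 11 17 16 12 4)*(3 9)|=|(2 8 6 17 16 13 10 15 12 4)(3 9 14 7 11)|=10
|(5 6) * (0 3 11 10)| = |(0 3 11 10)(5 6)| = 4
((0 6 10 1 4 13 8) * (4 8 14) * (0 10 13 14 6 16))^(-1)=(0 16)(1 10 8)(4 14)(6 13)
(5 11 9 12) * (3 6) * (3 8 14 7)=(3 6 8 14 7)(5 11 9 12)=[0, 1, 2, 6, 4, 11, 8, 3, 14, 12, 10, 9, 5, 13, 7]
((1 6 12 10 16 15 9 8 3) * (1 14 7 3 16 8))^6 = ((1 6 12 10 8 16 15 9)(3 14 7))^6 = (1 15 8 12)(6 9 16 10)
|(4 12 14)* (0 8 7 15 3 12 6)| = |(0 8 7 15 3 12 14 4 6)| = 9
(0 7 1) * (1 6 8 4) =(0 7 6 8 4 1) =[7, 0, 2, 3, 1, 5, 8, 6, 4]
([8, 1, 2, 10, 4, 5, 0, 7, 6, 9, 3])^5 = [6, 1, 2, 10, 4, 5, 8, 7, 0, 9, 3]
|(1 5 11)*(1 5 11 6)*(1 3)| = |(1 11 5 6 3)| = 5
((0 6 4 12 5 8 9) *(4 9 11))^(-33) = ((0 6 9)(4 12 5 8 11))^(-33) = (4 5 11 12 8)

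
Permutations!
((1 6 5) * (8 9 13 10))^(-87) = ((1 6 5)(8 9 13 10))^(-87) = (8 9 13 10)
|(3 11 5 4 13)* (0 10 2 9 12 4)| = |(0 10 2 9 12 4 13 3 11 5)| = 10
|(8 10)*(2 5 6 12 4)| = 10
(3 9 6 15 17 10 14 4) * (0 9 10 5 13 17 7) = (0 9 6 15 7)(3 10 14 4)(5 13 17) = [9, 1, 2, 10, 3, 13, 15, 0, 8, 6, 14, 11, 12, 17, 4, 7, 16, 5]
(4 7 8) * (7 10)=(4 10 7 8)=[0, 1, 2, 3, 10, 5, 6, 8, 4, 9, 7]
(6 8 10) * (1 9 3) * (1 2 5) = [0, 9, 5, 2, 4, 1, 8, 7, 10, 3, 6] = (1 9 3 2 5)(6 8 10)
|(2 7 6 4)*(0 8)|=4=|(0 8)(2 7 6 4)|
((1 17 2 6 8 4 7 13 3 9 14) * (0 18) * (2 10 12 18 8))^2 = ((0 8 4 7 13 3 9 14 1 17 10 12 18)(2 6))^2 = (0 4 13 9 1 10 18 8 7 3 14 17 12)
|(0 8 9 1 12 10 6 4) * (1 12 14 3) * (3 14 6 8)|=|(14)(0 3 1 6 4)(8 9 12 10)|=20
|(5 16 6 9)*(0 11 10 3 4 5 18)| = 10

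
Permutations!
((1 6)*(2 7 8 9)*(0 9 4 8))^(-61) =((0 9 2 7)(1 6)(4 8))^(-61) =(0 7 2 9)(1 6)(4 8)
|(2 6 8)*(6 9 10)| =5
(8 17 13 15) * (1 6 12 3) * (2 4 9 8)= (1 6 12 3)(2 4 9 8 17 13 15)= [0, 6, 4, 1, 9, 5, 12, 7, 17, 8, 10, 11, 3, 15, 14, 2, 16, 13]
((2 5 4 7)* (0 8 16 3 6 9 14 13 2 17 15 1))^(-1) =((0 8 16 3 6 9 14 13 2 5 4 7 17 15 1))^(-1) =(0 1 15 17 7 4 5 2 13 14 9 6 3 16 8)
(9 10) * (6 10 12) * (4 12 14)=(4 12 6 10 9 14)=[0, 1, 2, 3, 12, 5, 10, 7, 8, 14, 9, 11, 6, 13, 4]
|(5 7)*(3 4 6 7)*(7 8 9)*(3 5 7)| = 5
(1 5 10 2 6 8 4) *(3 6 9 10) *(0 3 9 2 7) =(0 3 6 8 4 1 5 9 10 7) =[3, 5, 2, 6, 1, 9, 8, 0, 4, 10, 7]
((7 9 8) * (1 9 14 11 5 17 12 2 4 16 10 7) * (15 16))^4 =(1 9 8)(2 10 5 4 7 17 15 14 12 16 11)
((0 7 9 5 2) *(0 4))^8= (0 9 2)(4 7 5)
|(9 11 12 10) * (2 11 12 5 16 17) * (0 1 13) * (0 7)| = |(0 1 13 7)(2 11 5 16 17)(9 12 10)| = 60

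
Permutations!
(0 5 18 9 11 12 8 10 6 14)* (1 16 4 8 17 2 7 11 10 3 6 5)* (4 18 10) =(0 1 16 18 9 4 8 3 6 14)(2 7 11 12 17)(5 10) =[1, 16, 7, 6, 8, 10, 14, 11, 3, 4, 5, 12, 17, 13, 0, 15, 18, 2, 9]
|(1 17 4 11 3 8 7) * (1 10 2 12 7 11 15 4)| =|(1 17)(2 12 7 10)(3 8 11)(4 15)| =12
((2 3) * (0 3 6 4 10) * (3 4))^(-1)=(0 10 4)(2 3 6)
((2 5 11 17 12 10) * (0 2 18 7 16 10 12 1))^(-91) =((0 2 5 11 17 1)(7 16 10 18))^(-91) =(0 1 17 11 5 2)(7 16 10 18)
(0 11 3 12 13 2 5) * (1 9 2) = (0 11 3 12 13 1 9 2 5) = [11, 9, 5, 12, 4, 0, 6, 7, 8, 2, 10, 3, 13, 1]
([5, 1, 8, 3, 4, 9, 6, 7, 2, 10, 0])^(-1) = [10, 1, 8, 3, 4, 0, 6, 7, 2, 5, 9]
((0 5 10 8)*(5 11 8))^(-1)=((0 11 8)(5 10))^(-1)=(0 8 11)(5 10)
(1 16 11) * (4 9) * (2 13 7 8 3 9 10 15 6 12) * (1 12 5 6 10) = (1 16 11 12 2 13 7 8 3 9 4)(5 6)(10 15) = [0, 16, 13, 9, 1, 6, 5, 8, 3, 4, 15, 12, 2, 7, 14, 10, 11]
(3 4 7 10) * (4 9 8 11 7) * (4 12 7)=(3 9 8 11 4 12 7 10)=[0, 1, 2, 9, 12, 5, 6, 10, 11, 8, 3, 4, 7]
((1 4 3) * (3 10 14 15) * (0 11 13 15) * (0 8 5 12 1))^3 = ((0 11 13 15 3)(1 4 10 14 8 5 12))^3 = (0 15 11 3 13)(1 14 12 10 5 4 8)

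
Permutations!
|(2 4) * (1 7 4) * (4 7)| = |(7)(1 4 2)| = 3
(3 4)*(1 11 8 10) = (1 11 8 10)(3 4) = [0, 11, 2, 4, 3, 5, 6, 7, 10, 9, 1, 8]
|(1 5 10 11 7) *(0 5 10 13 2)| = 4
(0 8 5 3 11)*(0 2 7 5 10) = (0 8 10)(2 7 5 3 11) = [8, 1, 7, 11, 4, 3, 6, 5, 10, 9, 0, 2]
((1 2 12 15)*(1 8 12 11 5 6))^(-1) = (1 6 5 11 2)(8 15 12)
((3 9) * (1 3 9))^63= (9)(1 3)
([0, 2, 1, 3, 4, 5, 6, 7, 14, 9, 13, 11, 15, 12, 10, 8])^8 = (8 10 12)(13 15 14)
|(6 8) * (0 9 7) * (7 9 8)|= |(9)(0 8 6 7)|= 4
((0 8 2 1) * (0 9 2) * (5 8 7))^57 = (9)(0 7 5 8)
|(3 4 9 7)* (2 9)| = |(2 9 7 3 4)| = 5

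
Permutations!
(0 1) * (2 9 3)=(0 1)(2 9 3)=[1, 0, 9, 2, 4, 5, 6, 7, 8, 3]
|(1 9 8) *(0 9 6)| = |(0 9 8 1 6)| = 5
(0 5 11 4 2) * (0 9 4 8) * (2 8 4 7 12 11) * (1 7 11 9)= (0 5 2 1 7 12 9 11 4 8)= [5, 7, 1, 3, 8, 2, 6, 12, 0, 11, 10, 4, 9]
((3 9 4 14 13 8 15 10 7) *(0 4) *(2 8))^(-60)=(0 15 4 10 14 7 13 3 2 9 8)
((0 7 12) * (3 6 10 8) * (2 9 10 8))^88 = ((0 7 12)(2 9 10)(3 6 8))^88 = (0 7 12)(2 9 10)(3 6 8)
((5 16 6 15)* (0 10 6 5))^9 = ((0 10 6 15)(5 16))^9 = (0 10 6 15)(5 16)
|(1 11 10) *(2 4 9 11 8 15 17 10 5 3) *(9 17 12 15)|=10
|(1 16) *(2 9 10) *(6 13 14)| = 6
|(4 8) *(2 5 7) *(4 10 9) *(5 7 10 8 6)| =10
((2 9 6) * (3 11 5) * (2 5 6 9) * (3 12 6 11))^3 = ((5 12 6))^3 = (12)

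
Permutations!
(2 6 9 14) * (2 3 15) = (2 6 9 14 3 15) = [0, 1, 6, 15, 4, 5, 9, 7, 8, 14, 10, 11, 12, 13, 3, 2]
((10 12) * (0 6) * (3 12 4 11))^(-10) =((0 6)(3 12 10 4 11))^(-10) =(12)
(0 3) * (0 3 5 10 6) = (0 5 10 6) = [5, 1, 2, 3, 4, 10, 0, 7, 8, 9, 6]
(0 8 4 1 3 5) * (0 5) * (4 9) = [8, 3, 2, 0, 1, 5, 6, 7, 9, 4] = (0 8 9 4 1 3)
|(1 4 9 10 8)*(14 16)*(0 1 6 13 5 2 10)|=12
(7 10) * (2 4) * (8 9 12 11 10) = (2 4)(7 8 9 12 11 10) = [0, 1, 4, 3, 2, 5, 6, 8, 9, 12, 7, 10, 11]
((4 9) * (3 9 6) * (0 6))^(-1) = ((0 6 3 9 4))^(-1) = (0 4 9 3 6)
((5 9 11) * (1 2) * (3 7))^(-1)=((1 2)(3 7)(5 9 11))^(-1)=(1 2)(3 7)(5 11 9)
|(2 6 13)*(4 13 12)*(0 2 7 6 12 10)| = 8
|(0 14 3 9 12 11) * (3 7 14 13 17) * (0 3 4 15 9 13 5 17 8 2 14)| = 14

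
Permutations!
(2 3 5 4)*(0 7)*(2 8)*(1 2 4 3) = (0 7)(1 2)(3 5)(4 8) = [7, 2, 1, 5, 8, 3, 6, 0, 4]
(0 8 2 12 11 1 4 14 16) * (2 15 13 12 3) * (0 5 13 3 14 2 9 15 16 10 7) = (0 8 16 5 13 12 11 1 4 2 14 10 7)(3 9 15) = [8, 4, 14, 9, 2, 13, 6, 0, 16, 15, 7, 1, 11, 12, 10, 3, 5]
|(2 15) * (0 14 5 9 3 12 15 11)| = |(0 14 5 9 3 12 15 2 11)| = 9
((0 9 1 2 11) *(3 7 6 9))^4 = (0 9)(1 3)(2 7)(6 11)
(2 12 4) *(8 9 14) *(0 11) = [11, 1, 12, 3, 2, 5, 6, 7, 9, 14, 10, 0, 4, 13, 8] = (0 11)(2 12 4)(8 9 14)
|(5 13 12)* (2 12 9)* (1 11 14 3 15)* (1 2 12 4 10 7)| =|(1 11 14 3 15 2 4 10 7)(5 13 9 12)| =36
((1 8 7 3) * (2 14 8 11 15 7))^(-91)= (1 3 7 15 11)(2 8 14)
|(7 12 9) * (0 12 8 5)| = |(0 12 9 7 8 5)| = 6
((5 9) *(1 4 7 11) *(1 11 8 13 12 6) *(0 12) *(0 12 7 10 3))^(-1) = (0 3 10 4 1 6 12 13 8 7)(5 9)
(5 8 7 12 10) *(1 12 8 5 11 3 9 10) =(1 12)(3 9 10 11)(7 8) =[0, 12, 2, 9, 4, 5, 6, 8, 7, 10, 11, 3, 1]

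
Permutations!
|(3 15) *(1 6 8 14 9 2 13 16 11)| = 18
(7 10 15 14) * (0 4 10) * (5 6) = (0 4 10 15 14 7)(5 6) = [4, 1, 2, 3, 10, 6, 5, 0, 8, 9, 15, 11, 12, 13, 7, 14]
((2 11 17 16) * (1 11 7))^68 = (1 17 2)(7 11 16)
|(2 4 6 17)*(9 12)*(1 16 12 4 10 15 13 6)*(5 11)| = 30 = |(1 16 12 9 4)(2 10 15 13 6 17)(5 11)|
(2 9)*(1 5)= (1 5)(2 9)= [0, 5, 9, 3, 4, 1, 6, 7, 8, 2]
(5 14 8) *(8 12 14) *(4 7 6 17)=[0, 1, 2, 3, 7, 8, 17, 6, 5, 9, 10, 11, 14, 13, 12, 15, 16, 4]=(4 7 6 17)(5 8)(12 14)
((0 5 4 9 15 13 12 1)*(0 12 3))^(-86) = ((0 5 4 9 15 13 3)(1 12))^(-86) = (0 13 9 5 3 15 4)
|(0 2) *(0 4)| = 3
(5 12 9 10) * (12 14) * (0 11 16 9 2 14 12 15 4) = [11, 1, 14, 3, 0, 12, 6, 7, 8, 10, 5, 16, 2, 13, 15, 4, 9] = (0 11 16 9 10 5 12 2 14 15 4)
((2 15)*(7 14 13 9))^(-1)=(2 15)(7 9 13 14)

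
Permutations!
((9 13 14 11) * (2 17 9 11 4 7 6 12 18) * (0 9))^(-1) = ((0 9 13 14 4 7 6 12 18 2 17))^(-1) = (0 17 2 18 12 6 7 4 14 13 9)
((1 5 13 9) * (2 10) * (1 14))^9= ((1 5 13 9 14)(2 10))^9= (1 14 9 13 5)(2 10)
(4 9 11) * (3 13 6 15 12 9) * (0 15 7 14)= (0 15 12 9 11 4 3 13 6 7 14)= [15, 1, 2, 13, 3, 5, 7, 14, 8, 11, 10, 4, 9, 6, 0, 12]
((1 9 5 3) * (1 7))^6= (1 9 5 3 7)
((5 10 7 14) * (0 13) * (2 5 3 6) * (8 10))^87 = ((0 13)(2 5 8 10 7 14 3 6))^87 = (0 13)(2 6 3 14 7 10 8 5)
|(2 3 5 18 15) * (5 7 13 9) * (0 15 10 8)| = |(0 15 2 3 7 13 9 5 18 10 8)| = 11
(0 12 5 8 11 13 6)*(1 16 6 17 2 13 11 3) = (0 12 5 8 3 1 16 6)(2 13 17) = [12, 16, 13, 1, 4, 8, 0, 7, 3, 9, 10, 11, 5, 17, 14, 15, 6, 2]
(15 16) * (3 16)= (3 16 15)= [0, 1, 2, 16, 4, 5, 6, 7, 8, 9, 10, 11, 12, 13, 14, 3, 15]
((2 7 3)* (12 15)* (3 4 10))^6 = ((2 7 4 10 3)(12 15))^6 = (15)(2 7 4 10 3)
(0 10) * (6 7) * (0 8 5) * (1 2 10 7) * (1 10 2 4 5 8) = (0 7 6 10 1 4 5) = [7, 4, 2, 3, 5, 0, 10, 6, 8, 9, 1]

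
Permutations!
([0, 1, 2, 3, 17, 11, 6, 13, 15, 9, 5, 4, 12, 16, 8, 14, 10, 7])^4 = (4 16)(5 7)(8 15 14)(10 17)(11 13)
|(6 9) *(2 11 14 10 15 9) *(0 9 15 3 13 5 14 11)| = |(15)(0 9 6 2)(3 13 5 14 10)| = 20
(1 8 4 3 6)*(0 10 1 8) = (0 10 1)(3 6 8 4) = [10, 0, 2, 6, 3, 5, 8, 7, 4, 9, 1]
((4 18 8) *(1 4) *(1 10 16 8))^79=(1 4 18)(8 10 16)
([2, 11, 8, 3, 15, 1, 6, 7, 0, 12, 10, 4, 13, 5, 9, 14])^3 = [0, 15, 2, 3, 9, 4, 6, 7, 8, 5, 10, 14, 1, 11, 13, 12]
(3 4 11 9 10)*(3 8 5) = (3 4 11 9 10 8 5) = [0, 1, 2, 4, 11, 3, 6, 7, 5, 10, 8, 9]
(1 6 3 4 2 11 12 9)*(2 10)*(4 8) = (1 6 3 8 4 10 2 11 12 9) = [0, 6, 11, 8, 10, 5, 3, 7, 4, 1, 2, 12, 9]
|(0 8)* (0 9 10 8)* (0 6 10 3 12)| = |(0 6 10 8 9 3 12)| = 7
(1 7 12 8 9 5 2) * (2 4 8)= [0, 7, 1, 3, 8, 4, 6, 12, 9, 5, 10, 11, 2]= (1 7 12 2)(4 8 9 5)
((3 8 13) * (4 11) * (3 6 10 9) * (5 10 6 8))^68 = (13)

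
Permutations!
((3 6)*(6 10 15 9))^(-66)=(3 6 9 15 10)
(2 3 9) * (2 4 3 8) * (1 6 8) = (1 6 8 2)(3 9 4) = [0, 6, 1, 9, 3, 5, 8, 7, 2, 4]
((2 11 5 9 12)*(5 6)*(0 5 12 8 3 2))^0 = ((0 5 9 8 3 2 11 6 12))^0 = (12)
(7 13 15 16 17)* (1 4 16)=(1 4 16 17 7 13 15)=[0, 4, 2, 3, 16, 5, 6, 13, 8, 9, 10, 11, 12, 15, 14, 1, 17, 7]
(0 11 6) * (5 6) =(0 11 5 6) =[11, 1, 2, 3, 4, 6, 0, 7, 8, 9, 10, 5]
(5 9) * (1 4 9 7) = (1 4 9 5 7) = [0, 4, 2, 3, 9, 7, 6, 1, 8, 5]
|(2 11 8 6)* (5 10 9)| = |(2 11 8 6)(5 10 9)| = 12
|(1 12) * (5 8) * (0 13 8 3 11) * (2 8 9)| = 8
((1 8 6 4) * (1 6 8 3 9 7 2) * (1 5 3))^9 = (2 7 9 3 5)(4 6)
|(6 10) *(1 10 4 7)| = 5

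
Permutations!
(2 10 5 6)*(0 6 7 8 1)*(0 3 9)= (0 6 2 10 5 7 8 1 3 9)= [6, 3, 10, 9, 4, 7, 2, 8, 1, 0, 5]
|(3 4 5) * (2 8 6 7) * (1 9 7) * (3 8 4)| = |(1 9 7 2 4 5 8 6)| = 8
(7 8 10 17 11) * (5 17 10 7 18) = (5 17 11 18)(7 8) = [0, 1, 2, 3, 4, 17, 6, 8, 7, 9, 10, 18, 12, 13, 14, 15, 16, 11, 5]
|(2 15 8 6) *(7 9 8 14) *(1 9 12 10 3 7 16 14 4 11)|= |(1 9 8 6 2 15 4 11)(3 7 12 10)(14 16)|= 8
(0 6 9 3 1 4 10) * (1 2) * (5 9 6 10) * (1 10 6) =[6, 4, 10, 2, 5, 9, 1, 7, 8, 3, 0] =(0 6 1 4 5 9 3 2 10)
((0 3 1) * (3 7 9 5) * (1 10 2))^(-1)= ((0 7 9 5 3 10 2 1))^(-1)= (0 1 2 10 3 5 9 7)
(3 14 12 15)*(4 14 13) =[0, 1, 2, 13, 14, 5, 6, 7, 8, 9, 10, 11, 15, 4, 12, 3] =(3 13 4 14 12 15)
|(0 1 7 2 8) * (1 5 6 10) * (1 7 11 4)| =21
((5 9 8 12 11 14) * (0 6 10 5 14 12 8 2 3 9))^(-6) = ((14)(0 6 10 5)(2 3 9)(11 12))^(-6) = (14)(0 10)(5 6)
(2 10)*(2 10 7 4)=(10)(2 7 4)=[0, 1, 7, 3, 2, 5, 6, 4, 8, 9, 10]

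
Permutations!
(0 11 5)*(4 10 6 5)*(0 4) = (0 11)(4 10 6 5) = [11, 1, 2, 3, 10, 4, 5, 7, 8, 9, 6, 0]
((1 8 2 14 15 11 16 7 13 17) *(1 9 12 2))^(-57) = (1 8)(2 11 13 12 15 7 9 14 16 17)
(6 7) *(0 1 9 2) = (0 1 9 2)(6 7) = [1, 9, 0, 3, 4, 5, 7, 6, 8, 2]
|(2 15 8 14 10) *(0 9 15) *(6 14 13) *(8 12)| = 10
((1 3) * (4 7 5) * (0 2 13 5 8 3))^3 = ((0 2 13 5 4 7 8 3 1))^3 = (0 5 8)(1 13 7)(2 4 3)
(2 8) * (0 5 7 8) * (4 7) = (0 5 4 7 8 2) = [5, 1, 0, 3, 7, 4, 6, 8, 2]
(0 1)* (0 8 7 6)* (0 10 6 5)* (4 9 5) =(0 1 8 7 4 9 5)(6 10) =[1, 8, 2, 3, 9, 0, 10, 4, 7, 5, 6]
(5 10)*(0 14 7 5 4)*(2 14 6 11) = (0 6 11 2 14 7 5 10 4) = [6, 1, 14, 3, 0, 10, 11, 5, 8, 9, 4, 2, 12, 13, 7]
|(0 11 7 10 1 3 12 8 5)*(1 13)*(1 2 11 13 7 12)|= |(0 13 2 11 12 8 5)(1 3)(7 10)|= 14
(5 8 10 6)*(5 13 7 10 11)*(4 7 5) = (4 7 10 6 13 5 8 11) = [0, 1, 2, 3, 7, 8, 13, 10, 11, 9, 6, 4, 12, 5]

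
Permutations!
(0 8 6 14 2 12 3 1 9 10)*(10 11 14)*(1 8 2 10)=(0 2 12 3 8 6 1 9 11 14 10)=[2, 9, 12, 8, 4, 5, 1, 7, 6, 11, 0, 14, 3, 13, 10]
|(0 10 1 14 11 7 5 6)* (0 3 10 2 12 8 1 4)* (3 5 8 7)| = |(0 2 12 7 8 1 14 11 3 10 4)(5 6)| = 22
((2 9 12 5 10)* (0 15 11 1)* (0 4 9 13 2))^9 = ((0 15 11 1 4 9 12 5 10)(2 13))^9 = (15)(2 13)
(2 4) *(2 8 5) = (2 4 8 5) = [0, 1, 4, 3, 8, 2, 6, 7, 5]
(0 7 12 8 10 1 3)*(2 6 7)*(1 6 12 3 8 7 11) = (0 2 12 7 3)(1 8 10 6 11) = [2, 8, 12, 0, 4, 5, 11, 3, 10, 9, 6, 1, 7]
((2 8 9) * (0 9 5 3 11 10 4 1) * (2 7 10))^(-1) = ((0 9 7 10 4 1)(2 8 5 3 11))^(-1) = (0 1 4 10 7 9)(2 11 3 5 8)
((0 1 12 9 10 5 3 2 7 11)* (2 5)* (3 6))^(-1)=(0 11 7 2 10 9 12 1)(3 6 5)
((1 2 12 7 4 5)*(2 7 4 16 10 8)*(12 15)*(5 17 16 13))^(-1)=((1 7 13 5)(2 15 12 4 17 16 10 8))^(-1)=(1 5 13 7)(2 8 10 16 17 4 12 15)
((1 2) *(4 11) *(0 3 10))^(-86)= ((0 3 10)(1 2)(4 11))^(-86)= (11)(0 3 10)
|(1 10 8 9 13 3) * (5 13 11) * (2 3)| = |(1 10 8 9 11 5 13 2 3)| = 9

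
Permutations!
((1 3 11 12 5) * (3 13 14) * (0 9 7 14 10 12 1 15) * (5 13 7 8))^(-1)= ((0 9 8 5 15)(1 7 14 3 11)(10 12 13))^(-1)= (0 15 5 8 9)(1 11 3 14 7)(10 13 12)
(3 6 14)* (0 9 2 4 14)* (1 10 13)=[9, 10, 4, 6, 14, 5, 0, 7, 8, 2, 13, 11, 12, 1, 3]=(0 9 2 4 14 3 6)(1 10 13)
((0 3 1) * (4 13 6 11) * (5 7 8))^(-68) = ((0 3 1)(4 13 6 11)(5 7 8))^(-68) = (13)(0 3 1)(5 7 8)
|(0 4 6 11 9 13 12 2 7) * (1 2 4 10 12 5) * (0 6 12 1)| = 10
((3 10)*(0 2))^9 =(0 2)(3 10)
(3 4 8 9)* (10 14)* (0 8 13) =(0 8 9 3 4 13)(10 14) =[8, 1, 2, 4, 13, 5, 6, 7, 9, 3, 14, 11, 12, 0, 10]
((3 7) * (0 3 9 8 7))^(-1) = ((0 3)(7 9 8))^(-1) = (0 3)(7 8 9)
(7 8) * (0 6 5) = (0 6 5)(7 8) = [6, 1, 2, 3, 4, 0, 5, 8, 7]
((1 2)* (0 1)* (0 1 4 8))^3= ((0 4 8)(1 2))^3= (8)(1 2)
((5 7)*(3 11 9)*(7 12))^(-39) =(12)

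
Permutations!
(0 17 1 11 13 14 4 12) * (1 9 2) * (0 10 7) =(0 17 9 2 1 11 13 14 4 12 10 7) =[17, 11, 1, 3, 12, 5, 6, 0, 8, 2, 7, 13, 10, 14, 4, 15, 16, 9]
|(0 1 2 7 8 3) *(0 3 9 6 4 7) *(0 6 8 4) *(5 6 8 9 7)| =|(9)(0 1 2 8 7 4 5 6)| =8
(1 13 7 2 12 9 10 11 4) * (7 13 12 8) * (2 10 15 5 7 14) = (1 12 9 15 5 7 10 11 4)(2 8 14) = [0, 12, 8, 3, 1, 7, 6, 10, 14, 15, 11, 4, 9, 13, 2, 5]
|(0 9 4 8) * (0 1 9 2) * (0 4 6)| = 7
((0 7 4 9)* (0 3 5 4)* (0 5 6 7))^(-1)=(3 9 4 5 7 6)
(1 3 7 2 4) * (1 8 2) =(1 3 7)(2 4 8) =[0, 3, 4, 7, 8, 5, 6, 1, 2]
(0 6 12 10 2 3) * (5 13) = (0 6 12 10 2 3)(5 13) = [6, 1, 3, 0, 4, 13, 12, 7, 8, 9, 2, 11, 10, 5]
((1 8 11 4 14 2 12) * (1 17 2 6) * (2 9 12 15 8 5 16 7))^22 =(9 12 17)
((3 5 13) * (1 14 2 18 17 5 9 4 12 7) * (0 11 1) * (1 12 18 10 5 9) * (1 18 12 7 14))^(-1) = (0 7 11)(2 14 12 4 9 17 18 3 13 5 10)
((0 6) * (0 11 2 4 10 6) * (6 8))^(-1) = ((2 4 10 8 6 11))^(-1) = (2 11 6 8 10 4)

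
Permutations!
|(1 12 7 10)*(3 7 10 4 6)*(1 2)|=4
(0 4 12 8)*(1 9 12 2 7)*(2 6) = [4, 9, 7, 3, 6, 5, 2, 1, 0, 12, 10, 11, 8] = (0 4 6 2 7 1 9 12 8)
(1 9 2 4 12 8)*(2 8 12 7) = (12)(1 9 8)(2 4 7) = [0, 9, 4, 3, 7, 5, 6, 2, 1, 8, 10, 11, 12]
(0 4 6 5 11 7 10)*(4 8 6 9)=(0 8 6 5 11 7 10)(4 9)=[8, 1, 2, 3, 9, 11, 5, 10, 6, 4, 0, 7]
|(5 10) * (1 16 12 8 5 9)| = 7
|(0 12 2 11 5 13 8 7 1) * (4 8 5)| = |(0 12 2 11 4 8 7 1)(5 13)| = 8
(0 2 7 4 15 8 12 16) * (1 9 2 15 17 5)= (0 15 8 12 16)(1 9 2 7 4 17 5)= [15, 9, 7, 3, 17, 1, 6, 4, 12, 2, 10, 11, 16, 13, 14, 8, 0, 5]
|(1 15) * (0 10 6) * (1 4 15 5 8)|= 6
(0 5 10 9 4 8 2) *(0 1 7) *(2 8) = (0 5 10 9 4 2 1 7) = [5, 7, 1, 3, 2, 10, 6, 0, 8, 4, 9]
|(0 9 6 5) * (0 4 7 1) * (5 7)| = 10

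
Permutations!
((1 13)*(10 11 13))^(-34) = (1 11)(10 13)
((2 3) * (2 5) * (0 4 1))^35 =((0 4 1)(2 3 5))^35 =(0 1 4)(2 5 3)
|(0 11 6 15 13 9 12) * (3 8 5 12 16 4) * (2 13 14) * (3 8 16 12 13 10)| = |(0 11 6 15 14 2 10 3 16 4 8 5 13 9 12)| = 15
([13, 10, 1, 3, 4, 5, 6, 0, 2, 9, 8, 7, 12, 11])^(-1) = (0 7 11 13)(1 2 8 10)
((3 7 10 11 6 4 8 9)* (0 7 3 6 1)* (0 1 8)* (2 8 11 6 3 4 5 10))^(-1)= ((11)(0 7 2 8 9 3 4)(5 10 6))^(-1)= (11)(0 4 3 9 8 2 7)(5 6 10)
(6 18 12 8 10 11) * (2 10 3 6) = (2 10 11)(3 6 18 12 8) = [0, 1, 10, 6, 4, 5, 18, 7, 3, 9, 11, 2, 8, 13, 14, 15, 16, 17, 12]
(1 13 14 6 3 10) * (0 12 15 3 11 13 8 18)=[12, 8, 2, 10, 4, 5, 11, 7, 18, 9, 1, 13, 15, 14, 6, 3, 16, 17, 0]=(0 12 15 3 10 1 8 18)(6 11 13 14)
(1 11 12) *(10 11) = (1 10 11 12) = [0, 10, 2, 3, 4, 5, 6, 7, 8, 9, 11, 12, 1]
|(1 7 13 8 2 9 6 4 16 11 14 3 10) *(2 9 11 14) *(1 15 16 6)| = |(1 7 13 8 9)(2 11)(3 10 15 16 14)(4 6)| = 10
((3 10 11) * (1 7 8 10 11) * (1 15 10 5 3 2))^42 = ((1 7 8 5 3 11 2)(10 15))^42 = (15)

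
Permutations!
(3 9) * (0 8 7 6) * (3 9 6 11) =[8, 1, 2, 6, 4, 5, 0, 11, 7, 9, 10, 3] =(0 8 7 11 3 6)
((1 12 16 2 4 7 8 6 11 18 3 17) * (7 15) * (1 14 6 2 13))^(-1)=((1 12 16 13)(2 4 15 7 8)(3 17 14 6 11 18))^(-1)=(1 13 16 12)(2 8 7 15 4)(3 18 11 6 14 17)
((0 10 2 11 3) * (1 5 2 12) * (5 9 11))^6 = (0 3 11 9 1 12 10) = ((0 10 12 1 9 11 3)(2 5))^6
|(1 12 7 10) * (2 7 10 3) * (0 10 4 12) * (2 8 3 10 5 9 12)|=18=|(0 5 9 12 4 2 7 10 1)(3 8)|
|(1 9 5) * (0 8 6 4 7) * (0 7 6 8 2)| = |(0 2)(1 9 5)(4 6)| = 6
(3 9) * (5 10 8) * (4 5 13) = (3 9)(4 5 10 8 13) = [0, 1, 2, 9, 5, 10, 6, 7, 13, 3, 8, 11, 12, 4]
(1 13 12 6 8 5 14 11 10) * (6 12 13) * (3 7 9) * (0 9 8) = (0 9 3 7 8 5 14 11 10 1 6) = [9, 6, 2, 7, 4, 14, 0, 8, 5, 3, 1, 10, 12, 13, 11]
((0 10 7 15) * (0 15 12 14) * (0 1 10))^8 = ((15)(1 10 7 12 14))^8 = (15)(1 12 10 14 7)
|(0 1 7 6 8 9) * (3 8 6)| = |(0 1 7 3 8 9)| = 6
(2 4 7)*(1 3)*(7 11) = [0, 3, 4, 1, 11, 5, 6, 2, 8, 9, 10, 7] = (1 3)(2 4 11 7)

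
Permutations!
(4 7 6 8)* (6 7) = (4 6 8) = [0, 1, 2, 3, 6, 5, 8, 7, 4]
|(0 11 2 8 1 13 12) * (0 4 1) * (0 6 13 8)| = |(0 11 2)(1 8 6 13 12 4)| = 6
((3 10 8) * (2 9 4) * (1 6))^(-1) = ((1 6)(2 9 4)(3 10 8))^(-1) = (1 6)(2 4 9)(3 8 10)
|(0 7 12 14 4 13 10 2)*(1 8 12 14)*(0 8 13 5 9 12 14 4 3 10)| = 40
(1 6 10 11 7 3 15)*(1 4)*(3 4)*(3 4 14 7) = (1 6 10 11 3 15 4)(7 14) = [0, 6, 2, 15, 1, 5, 10, 14, 8, 9, 11, 3, 12, 13, 7, 4]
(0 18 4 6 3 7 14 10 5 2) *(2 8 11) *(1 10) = [18, 10, 0, 7, 6, 8, 3, 14, 11, 9, 5, 2, 12, 13, 1, 15, 16, 17, 4] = (0 18 4 6 3 7 14 1 10 5 8 11 2)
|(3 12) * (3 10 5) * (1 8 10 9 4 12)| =15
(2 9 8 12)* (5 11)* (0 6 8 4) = [6, 1, 9, 3, 0, 11, 8, 7, 12, 4, 10, 5, 2] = (0 6 8 12 2 9 4)(5 11)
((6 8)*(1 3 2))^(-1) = ((1 3 2)(6 8))^(-1) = (1 2 3)(6 8)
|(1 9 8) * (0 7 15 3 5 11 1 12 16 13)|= 12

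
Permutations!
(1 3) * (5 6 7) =[0, 3, 2, 1, 4, 6, 7, 5] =(1 3)(5 6 7)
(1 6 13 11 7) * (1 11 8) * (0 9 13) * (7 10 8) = (0 9 13 7 11 10 8 1 6) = [9, 6, 2, 3, 4, 5, 0, 11, 1, 13, 8, 10, 12, 7]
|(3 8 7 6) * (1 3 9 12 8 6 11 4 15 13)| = |(1 3 6 9 12 8 7 11 4 15 13)| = 11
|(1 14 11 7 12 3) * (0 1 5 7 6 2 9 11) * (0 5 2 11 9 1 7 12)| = |(0 7)(1 14 5 12 3 2)(6 11)| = 6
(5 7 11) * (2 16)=(2 16)(5 7 11)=[0, 1, 16, 3, 4, 7, 6, 11, 8, 9, 10, 5, 12, 13, 14, 15, 2]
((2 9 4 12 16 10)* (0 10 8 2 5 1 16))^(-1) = (0 12 4 9 2 8 16 1 5 10)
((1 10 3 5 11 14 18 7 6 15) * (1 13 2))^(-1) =(1 2 13 15 6 7 18 14 11 5 3 10)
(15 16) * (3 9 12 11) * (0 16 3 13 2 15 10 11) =(0 16 10 11 13 2 15 3 9 12) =[16, 1, 15, 9, 4, 5, 6, 7, 8, 12, 11, 13, 0, 2, 14, 3, 10]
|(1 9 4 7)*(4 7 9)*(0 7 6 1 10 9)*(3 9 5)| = 9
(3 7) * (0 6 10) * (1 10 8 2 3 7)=(0 6 8 2 3 1 10)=[6, 10, 3, 1, 4, 5, 8, 7, 2, 9, 0]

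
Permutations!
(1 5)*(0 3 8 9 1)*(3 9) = (0 9 1 5)(3 8) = [9, 5, 2, 8, 4, 0, 6, 7, 3, 1]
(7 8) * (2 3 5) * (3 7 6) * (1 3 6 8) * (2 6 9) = (1 3 5 6 9 2 7) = [0, 3, 7, 5, 4, 6, 9, 1, 8, 2]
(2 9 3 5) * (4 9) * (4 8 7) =(2 8 7 4 9 3 5) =[0, 1, 8, 5, 9, 2, 6, 4, 7, 3]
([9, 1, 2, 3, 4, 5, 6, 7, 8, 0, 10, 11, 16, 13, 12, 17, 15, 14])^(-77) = [9, 1, 2, 3, 4, 5, 6, 7, 8, 0, 10, 11, 17, 13, 15, 12, 14, 16]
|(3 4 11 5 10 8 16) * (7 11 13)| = |(3 4 13 7 11 5 10 8 16)| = 9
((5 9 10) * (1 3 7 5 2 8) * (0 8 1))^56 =(10)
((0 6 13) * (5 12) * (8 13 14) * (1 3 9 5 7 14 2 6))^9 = ((0 1 3 9 5 12 7 14 8 13)(2 6))^9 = (0 13 8 14 7 12 5 9 3 1)(2 6)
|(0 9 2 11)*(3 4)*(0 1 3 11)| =12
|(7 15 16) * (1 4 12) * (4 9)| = 12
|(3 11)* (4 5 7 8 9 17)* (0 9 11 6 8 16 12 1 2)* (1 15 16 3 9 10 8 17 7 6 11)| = 60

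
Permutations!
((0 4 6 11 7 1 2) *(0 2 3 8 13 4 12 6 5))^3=(0 11 3 4 12 7 8 5 6 1 13)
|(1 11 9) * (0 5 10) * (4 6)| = |(0 5 10)(1 11 9)(4 6)| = 6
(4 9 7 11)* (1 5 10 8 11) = [0, 5, 2, 3, 9, 10, 6, 1, 11, 7, 8, 4] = (1 5 10 8 11 4 9 7)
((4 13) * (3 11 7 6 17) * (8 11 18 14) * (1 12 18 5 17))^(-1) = (1 6 7 11 8 14 18 12)(3 17 5)(4 13)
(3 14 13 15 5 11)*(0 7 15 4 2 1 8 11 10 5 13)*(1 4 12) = (0 7 15 13 12 1 8 11 3 14)(2 4)(5 10) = [7, 8, 4, 14, 2, 10, 6, 15, 11, 9, 5, 3, 1, 12, 0, 13]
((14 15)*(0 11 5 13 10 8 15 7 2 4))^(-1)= ((0 11 5 13 10 8 15 14 7 2 4))^(-1)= (0 4 2 7 14 15 8 10 13 5 11)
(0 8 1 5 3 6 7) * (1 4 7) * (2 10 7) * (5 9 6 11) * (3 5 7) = (0 8 4 2 10 3 11 7)(1 9 6) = [8, 9, 10, 11, 2, 5, 1, 0, 4, 6, 3, 7]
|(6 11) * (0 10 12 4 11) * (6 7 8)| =8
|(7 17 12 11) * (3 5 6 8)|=4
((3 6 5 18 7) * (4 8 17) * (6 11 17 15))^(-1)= (3 7 18 5 6 15 8 4 17 11)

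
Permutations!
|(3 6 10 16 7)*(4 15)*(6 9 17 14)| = |(3 9 17 14 6 10 16 7)(4 15)| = 8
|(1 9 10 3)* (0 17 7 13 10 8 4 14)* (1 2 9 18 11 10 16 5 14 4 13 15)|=16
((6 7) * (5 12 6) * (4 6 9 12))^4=(12)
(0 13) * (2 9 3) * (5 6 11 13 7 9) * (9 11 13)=(0 7 11 9 3 2 5 6 13)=[7, 1, 5, 2, 4, 6, 13, 11, 8, 3, 10, 9, 12, 0]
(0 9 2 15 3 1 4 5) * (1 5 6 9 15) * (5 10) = (0 15 3 10 5)(1 4 6 9 2) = [15, 4, 1, 10, 6, 0, 9, 7, 8, 2, 5, 11, 12, 13, 14, 3]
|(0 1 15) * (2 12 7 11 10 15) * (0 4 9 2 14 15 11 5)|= |(0 1 14 15 4 9 2 12 7 5)(10 11)|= 10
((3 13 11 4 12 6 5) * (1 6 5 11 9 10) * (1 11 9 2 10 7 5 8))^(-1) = (1 8 12 4 11 10 2 13 3 5 7 9 6)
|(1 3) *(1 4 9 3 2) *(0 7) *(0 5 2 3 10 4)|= |(0 7 5 2 1 3)(4 9 10)|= 6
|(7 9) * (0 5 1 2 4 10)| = |(0 5 1 2 4 10)(7 9)| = 6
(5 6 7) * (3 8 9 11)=(3 8 9 11)(5 6 7)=[0, 1, 2, 8, 4, 6, 7, 5, 9, 11, 10, 3]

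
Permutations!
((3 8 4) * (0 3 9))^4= ((0 3 8 4 9))^4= (0 9 4 8 3)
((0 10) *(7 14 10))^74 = (0 14)(7 10)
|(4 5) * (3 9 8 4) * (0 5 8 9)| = |(9)(0 5 3)(4 8)| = 6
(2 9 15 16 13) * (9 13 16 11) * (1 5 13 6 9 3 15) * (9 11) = (16)(1 5 13 2 6 11 3 15 9) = [0, 5, 6, 15, 4, 13, 11, 7, 8, 1, 10, 3, 12, 2, 14, 9, 16]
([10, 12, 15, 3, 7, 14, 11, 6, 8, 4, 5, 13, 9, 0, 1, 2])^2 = (15)(0 5 1 9 7 11)(4 6 13 10 14 12)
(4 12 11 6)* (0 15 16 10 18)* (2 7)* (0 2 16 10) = (0 15 10 18 2 7 16)(4 12 11 6) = [15, 1, 7, 3, 12, 5, 4, 16, 8, 9, 18, 6, 11, 13, 14, 10, 0, 17, 2]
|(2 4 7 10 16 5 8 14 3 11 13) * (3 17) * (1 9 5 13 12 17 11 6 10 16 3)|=|(1 9 5 8 14 11 12 17)(2 4 7 16 13)(3 6 10)|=120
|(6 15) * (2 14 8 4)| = 4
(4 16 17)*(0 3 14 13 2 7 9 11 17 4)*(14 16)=(0 3 16 4 14 13 2 7 9 11 17)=[3, 1, 7, 16, 14, 5, 6, 9, 8, 11, 10, 17, 12, 2, 13, 15, 4, 0]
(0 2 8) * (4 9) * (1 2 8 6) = [8, 2, 6, 3, 9, 5, 1, 7, 0, 4] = (0 8)(1 2 6)(4 9)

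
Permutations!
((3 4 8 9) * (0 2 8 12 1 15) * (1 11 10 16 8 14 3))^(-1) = ((0 2 14 3 4 12 11 10 16 8 9 1 15))^(-1) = (0 15 1 9 8 16 10 11 12 4 3 14 2)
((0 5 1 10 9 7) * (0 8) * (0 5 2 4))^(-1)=(0 4 2)(1 5 8 7 9 10)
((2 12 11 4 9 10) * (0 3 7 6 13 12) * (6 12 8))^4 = ((0 3 7 12 11 4 9 10 2)(6 13 8))^4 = (0 11 2 12 10 7 9 3 4)(6 13 8)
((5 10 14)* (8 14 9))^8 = (5 8 10 14 9)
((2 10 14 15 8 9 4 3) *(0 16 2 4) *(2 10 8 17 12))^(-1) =((0 16 10 14 15 17 12 2 8 9)(3 4))^(-1) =(0 9 8 2 12 17 15 14 10 16)(3 4)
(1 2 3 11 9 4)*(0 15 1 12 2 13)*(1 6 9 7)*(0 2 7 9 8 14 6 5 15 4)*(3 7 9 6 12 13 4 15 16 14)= (0 15 5 16 14 12 9)(1 4 13 2 7)(3 11 6 8)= [15, 4, 7, 11, 13, 16, 8, 1, 3, 0, 10, 6, 9, 2, 12, 5, 14]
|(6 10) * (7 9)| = |(6 10)(7 9)| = 2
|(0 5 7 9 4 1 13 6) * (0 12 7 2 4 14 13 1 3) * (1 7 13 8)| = |(0 5 2 4 3)(1 7 9 14 8)(6 12 13)| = 15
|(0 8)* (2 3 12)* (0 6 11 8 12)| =12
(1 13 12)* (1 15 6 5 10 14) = [0, 13, 2, 3, 4, 10, 5, 7, 8, 9, 14, 11, 15, 12, 1, 6] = (1 13 12 15 6 5 10 14)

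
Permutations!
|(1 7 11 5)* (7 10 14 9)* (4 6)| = |(1 10 14 9 7 11 5)(4 6)| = 14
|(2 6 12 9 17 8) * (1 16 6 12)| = |(1 16 6)(2 12 9 17 8)| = 15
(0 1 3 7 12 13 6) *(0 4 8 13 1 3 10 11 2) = (0 3 7 12 1 10 11 2)(4 8 13 6) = [3, 10, 0, 7, 8, 5, 4, 12, 13, 9, 11, 2, 1, 6]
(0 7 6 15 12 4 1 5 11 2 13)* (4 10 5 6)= (0 7 4 1 6 15 12 10 5 11 2 13)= [7, 6, 13, 3, 1, 11, 15, 4, 8, 9, 5, 2, 10, 0, 14, 12]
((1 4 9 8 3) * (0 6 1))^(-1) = (0 3 8 9 4 1 6)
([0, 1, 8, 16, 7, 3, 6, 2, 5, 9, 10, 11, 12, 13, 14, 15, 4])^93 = [0, 1, 5, 4, 2, 16, 6, 8, 3, 9, 10, 11, 12, 13, 14, 15, 7]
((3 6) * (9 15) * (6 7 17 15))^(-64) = ((3 7 17 15 9 6))^(-64) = (3 17 9)(6 7 15)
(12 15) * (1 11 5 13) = (1 11 5 13)(12 15) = [0, 11, 2, 3, 4, 13, 6, 7, 8, 9, 10, 5, 15, 1, 14, 12]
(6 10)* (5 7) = [0, 1, 2, 3, 4, 7, 10, 5, 8, 9, 6] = (5 7)(6 10)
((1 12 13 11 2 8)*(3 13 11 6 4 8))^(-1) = (1 8 4 6 13 3 2 11 12)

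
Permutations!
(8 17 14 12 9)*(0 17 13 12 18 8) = (0 17 14 18 8 13 12 9) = [17, 1, 2, 3, 4, 5, 6, 7, 13, 0, 10, 11, 9, 12, 18, 15, 16, 14, 8]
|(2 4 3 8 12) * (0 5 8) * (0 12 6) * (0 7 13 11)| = 28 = |(0 5 8 6 7 13 11)(2 4 3 12)|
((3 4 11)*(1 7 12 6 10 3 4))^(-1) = (1 3 10 6 12 7)(4 11)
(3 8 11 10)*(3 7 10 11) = (11)(3 8)(7 10) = [0, 1, 2, 8, 4, 5, 6, 10, 3, 9, 7, 11]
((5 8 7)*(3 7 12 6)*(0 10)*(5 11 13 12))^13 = ((0 10)(3 7 11 13 12 6)(5 8))^13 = (0 10)(3 7 11 13 12 6)(5 8)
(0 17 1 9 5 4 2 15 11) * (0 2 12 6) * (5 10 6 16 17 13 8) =(0 13 8 5 4 12 16 17 1 9 10 6)(2 15 11) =[13, 9, 15, 3, 12, 4, 0, 7, 5, 10, 6, 2, 16, 8, 14, 11, 17, 1]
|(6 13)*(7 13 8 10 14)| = 6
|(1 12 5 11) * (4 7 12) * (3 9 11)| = |(1 4 7 12 5 3 9 11)| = 8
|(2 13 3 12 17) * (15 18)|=|(2 13 3 12 17)(15 18)|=10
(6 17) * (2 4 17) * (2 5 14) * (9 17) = (2 4 9 17 6 5 14) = [0, 1, 4, 3, 9, 14, 5, 7, 8, 17, 10, 11, 12, 13, 2, 15, 16, 6]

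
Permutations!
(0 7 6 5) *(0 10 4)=[7, 1, 2, 3, 0, 10, 5, 6, 8, 9, 4]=(0 7 6 5 10 4)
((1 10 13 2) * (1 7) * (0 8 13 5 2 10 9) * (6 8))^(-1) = (0 9 1 7 2 5 10 13 8 6)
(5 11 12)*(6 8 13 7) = (5 11 12)(6 8 13 7) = [0, 1, 2, 3, 4, 11, 8, 6, 13, 9, 10, 12, 5, 7]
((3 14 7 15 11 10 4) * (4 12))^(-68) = (3 11)(4 15)(7 12)(10 14)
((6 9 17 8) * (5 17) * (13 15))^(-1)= (5 9 6 8 17)(13 15)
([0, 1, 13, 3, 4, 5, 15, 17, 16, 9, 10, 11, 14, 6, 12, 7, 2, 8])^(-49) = [0, 1, 16, 3, 4, 5, 13, 15, 17, 9, 10, 11, 14, 2, 12, 6, 8, 7]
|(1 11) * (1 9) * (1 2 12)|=5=|(1 11 9 2 12)|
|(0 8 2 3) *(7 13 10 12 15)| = |(0 8 2 3)(7 13 10 12 15)| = 20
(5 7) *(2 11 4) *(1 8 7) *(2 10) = (1 8 7 5)(2 11 4 10) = [0, 8, 11, 3, 10, 1, 6, 5, 7, 9, 2, 4]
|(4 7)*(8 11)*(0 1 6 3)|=4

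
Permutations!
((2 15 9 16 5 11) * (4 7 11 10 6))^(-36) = (2 5 7 9 6)(4 15 10 11 16)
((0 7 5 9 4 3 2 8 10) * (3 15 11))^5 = ((0 7 5 9 4 15 11 3 2 8 10))^5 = (0 15 10 4 8 9 2 5 3 7 11)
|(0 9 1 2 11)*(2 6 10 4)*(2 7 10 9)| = 3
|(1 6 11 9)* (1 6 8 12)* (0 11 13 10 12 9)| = 14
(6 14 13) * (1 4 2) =(1 4 2)(6 14 13) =[0, 4, 1, 3, 2, 5, 14, 7, 8, 9, 10, 11, 12, 6, 13]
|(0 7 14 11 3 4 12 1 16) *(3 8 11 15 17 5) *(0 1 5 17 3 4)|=|(17)(0 7 14 15 3)(1 16)(4 12 5)(8 11)|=30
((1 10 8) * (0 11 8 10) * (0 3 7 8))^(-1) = (0 11)(1 8 7 3)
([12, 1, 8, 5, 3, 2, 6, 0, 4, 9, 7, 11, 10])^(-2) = (0 10)(2 3 8 5 4)(7 12)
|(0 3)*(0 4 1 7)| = 5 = |(0 3 4 1 7)|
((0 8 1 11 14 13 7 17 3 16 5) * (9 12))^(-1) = (0 5 16 3 17 7 13 14 11 1 8)(9 12)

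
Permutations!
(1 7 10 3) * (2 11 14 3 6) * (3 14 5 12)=(14)(1 7 10 6 2 11 5 12 3)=[0, 7, 11, 1, 4, 12, 2, 10, 8, 9, 6, 5, 3, 13, 14]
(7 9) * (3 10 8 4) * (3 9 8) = [0, 1, 2, 10, 9, 5, 6, 8, 4, 7, 3] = (3 10)(4 9 7 8)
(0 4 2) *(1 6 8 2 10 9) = (0 4 10 9 1 6 8 2) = [4, 6, 0, 3, 10, 5, 8, 7, 2, 1, 9]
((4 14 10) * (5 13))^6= (14)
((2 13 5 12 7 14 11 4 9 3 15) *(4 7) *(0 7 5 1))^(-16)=(0 2 9 5 7 13 3 12 14 1 15 4 11)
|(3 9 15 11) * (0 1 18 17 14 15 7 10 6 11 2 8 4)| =|(0 1 18 17 14 15 2 8 4)(3 9 7 10 6 11)| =18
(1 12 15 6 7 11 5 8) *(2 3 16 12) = (1 2 3 16 12 15 6 7 11 5 8) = [0, 2, 3, 16, 4, 8, 7, 11, 1, 9, 10, 5, 15, 13, 14, 6, 12]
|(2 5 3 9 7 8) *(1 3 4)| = 8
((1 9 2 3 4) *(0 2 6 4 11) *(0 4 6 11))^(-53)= ((0 2 3)(1 9 11 4))^(-53)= (0 2 3)(1 4 11 9)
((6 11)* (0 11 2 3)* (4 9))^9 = (0 3 2 6 11)(4 9)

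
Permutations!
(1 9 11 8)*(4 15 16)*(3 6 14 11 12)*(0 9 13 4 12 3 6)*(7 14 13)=[9, 7, 2, 0, 15, 5, 13, 14, 1, 3, 10, 8, 6, 4, 11, 16, 12]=(0 9 3)(1 7 14 11 8)(4 15 16 12 6 13)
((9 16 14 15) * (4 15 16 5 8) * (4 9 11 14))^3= ((4 15 11 14 16)(5 8 9))^3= (4 14 15 16 11)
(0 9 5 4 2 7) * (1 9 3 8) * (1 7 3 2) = (0 2 3 8 7)(1 9 5 4) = [2, 9, 3, 8, 1, 4, 6, 0, 7, 5]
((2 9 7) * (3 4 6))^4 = ((2 9 7)(3 4 6))^4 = (2 9 7)(3 4 6)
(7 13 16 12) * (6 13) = (6 13 16 12 7) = [0, 1, 2, 3, 4, 5, 13, 6, 8, 9, 10, 11, 7, 16, 14, 15, 12]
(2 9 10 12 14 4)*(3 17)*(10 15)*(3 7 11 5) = [0, 1, 9, 17, 2, 3, 6, 11, 8, 15, 12, 5, 14, 13, 4, 10, 16, 7] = (2 9 15 10 12 14 4)(3 17 7 11 5)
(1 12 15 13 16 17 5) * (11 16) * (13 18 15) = [0, 12, 2, 3, 4, 1, 6, 7, 8, 9, 10, 16, 13, 11, 14, 18, 17, 5, 15] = (1 12 13 11 16 17 5)(15 18)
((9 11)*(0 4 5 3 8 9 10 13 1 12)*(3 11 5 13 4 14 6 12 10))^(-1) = (0 12 6 14)(1 13 4 10)(3 11 5 9 8)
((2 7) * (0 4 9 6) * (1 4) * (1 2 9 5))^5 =(9)(1 5 4)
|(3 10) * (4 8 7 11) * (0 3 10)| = |(0 3)(4 8 7 11)| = 4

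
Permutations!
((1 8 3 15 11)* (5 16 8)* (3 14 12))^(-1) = (1 11 15 3 12 14 8 16 5)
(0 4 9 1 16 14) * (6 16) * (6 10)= [4, 10, 2, 3, 9, 5, 16, 7, 8, 1, 6, 11, 12, 13, 0, 15, 14]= (0 4 9 1 10 6 16 14)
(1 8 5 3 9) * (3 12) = [0, 8, 2, 9, 4, 12, 6, 7, 5, 1, 10, 11, 3] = (1 8 5 12 3 9)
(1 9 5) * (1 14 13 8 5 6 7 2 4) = (1 9 6 7 2 4)(5 14 13 8) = [0, 9, 4, 3, 1, 14, 7, 2, 5, 6, 10, 11, 12, 8, 13]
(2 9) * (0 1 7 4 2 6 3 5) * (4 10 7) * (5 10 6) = (0 1 4 2 9 5)(3 10 7 6) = [1, 4, 9, 10, 2, 0, 3, 6, 8, 5, 7]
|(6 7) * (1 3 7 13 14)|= 6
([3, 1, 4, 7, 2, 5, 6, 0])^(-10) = [7, 1, 2, 0, 4, 5, 6, 3]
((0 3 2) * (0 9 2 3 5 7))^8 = ((0 5 7)(2 9))^8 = (9)(0 7 5)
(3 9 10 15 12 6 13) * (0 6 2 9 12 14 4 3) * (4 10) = [6, 1, 9, 12, 3, 5, 13, 7, 8, 4, 15, 11, 2, 0, 10, 14] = (0 6 13)(2 9 4 3 12)(10 15 14)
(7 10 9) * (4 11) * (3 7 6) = (3 7 10 9 6)(4 11) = [0, 1, 2, 7, 11, 5, 3, 10, 8, 6, 9, 4]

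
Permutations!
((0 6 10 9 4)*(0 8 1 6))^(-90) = ((1 6 10 9 4 8))^(-90) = (10)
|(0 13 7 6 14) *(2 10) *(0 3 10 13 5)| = |(0 5)(2 13 7 6 14 3 10)| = 14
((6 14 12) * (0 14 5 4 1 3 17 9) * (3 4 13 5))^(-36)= ((0 14 12 6 3 17 9)(1 4)(5 13))^(-36)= (0 9 17 3 6 12 14)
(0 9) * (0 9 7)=(9)(0 7)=[7, 1, 2, 3, 4, 5, 6, 0, 8, 9]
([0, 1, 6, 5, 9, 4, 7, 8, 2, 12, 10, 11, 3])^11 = [0, 1, 8, 5, 9, 4, 2, 6, 7, 12, 10, 11, 3]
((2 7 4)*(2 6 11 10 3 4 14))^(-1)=(2 14 7)(3 10 11 6 4)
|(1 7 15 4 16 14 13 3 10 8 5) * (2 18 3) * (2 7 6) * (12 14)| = 56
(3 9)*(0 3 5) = (0 3 9 5) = [3, 1, 2, 9, 4, 0, 6, 7, 8, 5]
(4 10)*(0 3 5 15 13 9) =(0 3 5 15 13 9)(4 10) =[3, 1, 2, 5, 10, 15, 6, 7, 8, 0, 4, 11, 12, 9, 14, 13]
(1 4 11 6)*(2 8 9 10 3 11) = (1 4 2 8 9 10 3 11 6) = [0, 4, 8, 11, 2, 5, 1, 7, 9, 10, 3, 6]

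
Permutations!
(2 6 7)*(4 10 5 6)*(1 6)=(1 6 7 2 4 10 5)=[0, 6, 4, 3, 10, 1, 7, 2, 8, 9, 5]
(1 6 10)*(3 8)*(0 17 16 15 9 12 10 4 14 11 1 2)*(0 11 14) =[17, 6, 11, 8, 0, 5, 4, 7, 3, 12, 2, 1, 10, 13, 14, 9, 15, 16] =(0 17 16 15 9 12 10 2 11 1 6 4)(3 8)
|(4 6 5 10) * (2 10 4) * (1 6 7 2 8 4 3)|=20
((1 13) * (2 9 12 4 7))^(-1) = (1 13)(2 7 4 12 9)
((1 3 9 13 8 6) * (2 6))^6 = (1 6 2 8 13 9 3)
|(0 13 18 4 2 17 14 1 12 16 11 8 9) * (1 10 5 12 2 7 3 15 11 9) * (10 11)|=12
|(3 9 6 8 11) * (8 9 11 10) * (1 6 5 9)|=2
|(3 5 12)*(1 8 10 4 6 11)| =|(1 8 10 4 6 11)(3 5 12)| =6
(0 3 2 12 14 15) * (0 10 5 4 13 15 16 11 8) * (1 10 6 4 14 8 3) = [1, 10, 12, 2, 13, 14, 4, 7, 0, 9, 5, 3, 8, 15, 16, 6, 11] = (0 1 10 5 14 16 11 3 2 12 8)(4 13 15 6)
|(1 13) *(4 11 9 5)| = 4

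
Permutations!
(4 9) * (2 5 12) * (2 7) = (2 5 12 7)(4 9) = [0, 1, 5, 3, 9, 12, 6, 2, 8, 4, 10, 11, 7]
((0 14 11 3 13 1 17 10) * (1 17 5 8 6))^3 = (0 3 10 11 17 14 13)(1 6 8 5)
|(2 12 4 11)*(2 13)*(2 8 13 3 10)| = |(2 12 4 11 3 10)(8 13)| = 6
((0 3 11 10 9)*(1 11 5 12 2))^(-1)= (0 9 10 11 1 2 12 5 3)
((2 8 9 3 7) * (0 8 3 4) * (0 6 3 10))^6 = (0 7 4)(2 6 8)(3 9 10)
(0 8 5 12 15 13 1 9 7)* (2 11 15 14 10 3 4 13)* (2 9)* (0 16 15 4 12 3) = (0 8 5 3 12 14 10)(1 2 11 4 13)(7 16 15 9) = [8, 2, 11, 12, 13, 3, 6, 16, 5, 7, 0, 4, 14, 1, 10, 9, 15]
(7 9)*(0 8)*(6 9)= [8, 1, 2, 3, 4, 5, 9, 6, 0, 7]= (0 8)(6 9 7)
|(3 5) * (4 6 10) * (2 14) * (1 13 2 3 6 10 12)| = 8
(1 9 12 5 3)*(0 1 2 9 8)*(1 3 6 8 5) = (0 3 2 9 12 1 5 6 8) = [3, 5, 9, 2, 4, 6, 8, 7, 0, 12, 10, 11, 1]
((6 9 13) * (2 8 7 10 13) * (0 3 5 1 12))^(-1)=(0 12 1 5 3)(2 9 6 13 10 7 8)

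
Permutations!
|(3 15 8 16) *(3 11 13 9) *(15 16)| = 10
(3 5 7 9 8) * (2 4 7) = [0, 1, 4, 5, 7, 2, 6, 9, 3, 8] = (2 4 7 9 8 3 5)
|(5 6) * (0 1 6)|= 4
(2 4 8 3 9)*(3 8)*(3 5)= (2 4 5 3 9)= [0, 1, 4, 9, 5, 3, 6, 7, 8, 2]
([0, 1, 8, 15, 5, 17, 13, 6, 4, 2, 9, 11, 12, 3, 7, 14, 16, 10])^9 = [0, 1, 4, 7, 17, 10, 15, 3, 5, 8, 2, 11, 12, 14, 13, 6, 16, 9]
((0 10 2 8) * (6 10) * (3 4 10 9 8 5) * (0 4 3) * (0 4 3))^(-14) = (0 6 9 8 3)(2 4)(5 10)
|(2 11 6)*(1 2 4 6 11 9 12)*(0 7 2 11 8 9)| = |(0 7 2)(1 11 8 9 12)(4 6)| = 30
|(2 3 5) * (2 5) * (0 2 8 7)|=5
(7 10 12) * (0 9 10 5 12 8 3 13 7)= (0 9 10 8 3 13 7 5 12)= [9, 1, 2, 13, 4, 12, 6, 5, 3, 10, 8, 11, 0, 7]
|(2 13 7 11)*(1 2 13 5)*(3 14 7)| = 15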